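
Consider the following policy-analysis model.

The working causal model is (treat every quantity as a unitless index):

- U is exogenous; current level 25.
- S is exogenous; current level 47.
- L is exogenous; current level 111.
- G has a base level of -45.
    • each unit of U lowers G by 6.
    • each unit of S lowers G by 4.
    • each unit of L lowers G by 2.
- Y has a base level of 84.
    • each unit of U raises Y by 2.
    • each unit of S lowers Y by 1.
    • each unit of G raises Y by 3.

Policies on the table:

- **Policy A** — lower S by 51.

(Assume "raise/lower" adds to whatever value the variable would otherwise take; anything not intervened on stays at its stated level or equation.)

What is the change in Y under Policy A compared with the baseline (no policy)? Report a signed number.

663

Baseline:
  U = 25
  S = 47
  L = 111
  G = -45 − 6·25 − 4·47 − 2·111 = -605
  Y = 84 + 2·25 − 47 + 3·(-605) = -1728
Policy A (S − 51):
  U = 25
  S = 47 − 51 = -4
  L = 111
  G = -45 − 6·25 − 4·(-4) − 2·111 = -401
  Y = 84 + 2·25 − (-4) + 3·(-401) = -1065
Change in Y: -1065 − (-1728) = 663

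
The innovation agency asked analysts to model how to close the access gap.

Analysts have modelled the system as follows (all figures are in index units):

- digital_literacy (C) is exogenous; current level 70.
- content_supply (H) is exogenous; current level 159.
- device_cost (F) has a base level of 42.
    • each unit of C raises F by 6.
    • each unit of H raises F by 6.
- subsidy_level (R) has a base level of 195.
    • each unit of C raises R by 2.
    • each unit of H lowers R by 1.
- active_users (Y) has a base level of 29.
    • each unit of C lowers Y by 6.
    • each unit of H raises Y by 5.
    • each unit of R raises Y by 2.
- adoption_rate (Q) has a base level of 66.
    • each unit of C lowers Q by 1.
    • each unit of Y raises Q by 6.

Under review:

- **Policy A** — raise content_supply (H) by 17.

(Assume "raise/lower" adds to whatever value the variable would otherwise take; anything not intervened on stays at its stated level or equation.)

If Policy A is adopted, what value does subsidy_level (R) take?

159

Policy A (H + 17):
  C = 70
  H = 159 + 17 = 176
  R = 195 + 2·70 − 176 = 159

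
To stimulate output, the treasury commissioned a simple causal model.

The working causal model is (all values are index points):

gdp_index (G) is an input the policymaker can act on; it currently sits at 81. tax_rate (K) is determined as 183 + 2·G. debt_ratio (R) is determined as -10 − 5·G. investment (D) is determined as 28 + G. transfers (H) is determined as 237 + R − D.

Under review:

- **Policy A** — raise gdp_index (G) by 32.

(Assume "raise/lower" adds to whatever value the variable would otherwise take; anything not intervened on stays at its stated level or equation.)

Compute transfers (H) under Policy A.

-479

Policy A (G + 32):
  G = 81 + 32 = 113
  R = -10 − 5·113 = -575
  D = 28 + 113 = 141
  H = 237 + (-575) − 141 = -479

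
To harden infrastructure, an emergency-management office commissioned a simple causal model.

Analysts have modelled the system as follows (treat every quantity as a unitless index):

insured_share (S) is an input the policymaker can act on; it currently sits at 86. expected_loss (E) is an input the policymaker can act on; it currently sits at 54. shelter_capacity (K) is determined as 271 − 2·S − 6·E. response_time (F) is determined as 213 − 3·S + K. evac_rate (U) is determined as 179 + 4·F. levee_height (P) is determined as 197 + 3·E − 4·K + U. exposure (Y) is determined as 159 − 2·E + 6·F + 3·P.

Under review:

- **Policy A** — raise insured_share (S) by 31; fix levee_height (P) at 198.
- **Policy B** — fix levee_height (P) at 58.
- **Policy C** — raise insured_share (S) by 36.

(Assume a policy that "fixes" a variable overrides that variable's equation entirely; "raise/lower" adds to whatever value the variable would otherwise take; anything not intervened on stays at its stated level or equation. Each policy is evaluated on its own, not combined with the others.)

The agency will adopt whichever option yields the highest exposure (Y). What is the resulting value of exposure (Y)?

Policy A (S + 31, P := 198):
  S = 86 + 31 = 117
  E = 54
  K = 271 − 2·117 − 6·54 = -287
  F = 213 − 3·117 + (-287) = -425
  U = 179 + 4·(-425) = -1521
  P = 198
  Y = 159 − 2·54 + 6·(-425) + 3·198 = -1905
Policy B (P := 58):
  S = 86
  E = 54
  K = 271 − 2·86 − 6·54 = -225
  F = 213 − 3·86 + (-225) = -270
  U = 179 + 4·(-270) = -901
  P = 58
  Y = 159 − 2·54 + 6·(-270) + 3·58 = -1395
Policy C (S + 36):
  S = 86 + 36 = 122
  E = 54
  K = 271 − 2·122 − 6·54 = -297
  F = 213 − 3·122 + (-297) = -450
  U = 179 + 4·(-450) = -1621
  P = 197 + 3·54 − 4·(-297) + (-1621) = -74
  Y = 159 − 2·54 + 6·(-450) + 3·(-74) = -2871
Comparing — Policy A: Y=-1905, Policy B: Y=-1395, Policy C: Y=-2871. Highest is -1395 (Policy B).

-1395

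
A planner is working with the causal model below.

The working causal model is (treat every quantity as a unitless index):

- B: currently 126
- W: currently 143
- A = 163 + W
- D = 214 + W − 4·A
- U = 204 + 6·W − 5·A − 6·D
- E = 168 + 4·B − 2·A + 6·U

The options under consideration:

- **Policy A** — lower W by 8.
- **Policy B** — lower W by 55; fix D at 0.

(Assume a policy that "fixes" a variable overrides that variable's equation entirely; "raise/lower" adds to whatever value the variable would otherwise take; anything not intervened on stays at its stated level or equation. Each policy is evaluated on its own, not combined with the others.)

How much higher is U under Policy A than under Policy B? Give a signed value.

Policy A (W − 8):
  W = 143 − 8 = 135
  A = 163 + 135 = 298
  D = 214 + 135 − 4·298 = -843
  U = 204 + 6·135 − 5·298 − 6·(-843) = 4582
Policy B (W − 55, D := 0):
  W = 143 − 55 = 88
  A = 163 + 88 = 251
  D = 0
  U = 204 + 6·88 − 5·251 − 6·0 = -523
U: 4582 − (-523) = 5105

5105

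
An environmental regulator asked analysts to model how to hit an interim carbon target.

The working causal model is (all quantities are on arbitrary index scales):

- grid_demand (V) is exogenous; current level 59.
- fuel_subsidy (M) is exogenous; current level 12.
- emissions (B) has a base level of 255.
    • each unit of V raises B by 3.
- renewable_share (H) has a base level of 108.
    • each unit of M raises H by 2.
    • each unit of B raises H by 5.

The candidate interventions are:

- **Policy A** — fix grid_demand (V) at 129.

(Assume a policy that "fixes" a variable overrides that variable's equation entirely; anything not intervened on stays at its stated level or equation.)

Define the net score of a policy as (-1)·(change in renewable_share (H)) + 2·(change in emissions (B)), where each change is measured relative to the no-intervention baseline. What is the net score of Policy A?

Baseline:
  V = 59
  M = 12
  B = 255 + 3·59 = 432
  H = 108 + 2·12 + 5·432 = 2292
Policy A (V := 129):
  V = 129
  M = 12
  B = 255 + 3·129 = 642
  H = 108 + 2·12 + 5·642 = 3342
ΔH = 3342 − 2292 = 1050; ΔB = 642 − 432 = 210
Score = (-1)·1050 + 2·210 = -630

-630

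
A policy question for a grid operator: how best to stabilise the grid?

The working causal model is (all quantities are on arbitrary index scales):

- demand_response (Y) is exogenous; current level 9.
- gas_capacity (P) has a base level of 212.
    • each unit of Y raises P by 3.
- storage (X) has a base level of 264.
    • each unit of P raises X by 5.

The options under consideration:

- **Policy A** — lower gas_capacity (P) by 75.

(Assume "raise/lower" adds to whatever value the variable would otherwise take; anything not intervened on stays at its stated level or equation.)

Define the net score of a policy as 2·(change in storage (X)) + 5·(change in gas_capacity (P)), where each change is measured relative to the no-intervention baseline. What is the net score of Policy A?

-1125

Baseline:
  Y = 9
  P = 212 + 3·9 = 239
  X = 264 + 5·239 = 1459
Policy A (P − 75):
  Y = 9
  P = 212 + 3·9 (−75 from intervention) = 164
  X = 264 + 5·164 = 1084
ΔX = 1084 − 1459 = -375; ΔP = 164 − 239 = -75
Score = 2·(-375) + 5·(-75) = -1125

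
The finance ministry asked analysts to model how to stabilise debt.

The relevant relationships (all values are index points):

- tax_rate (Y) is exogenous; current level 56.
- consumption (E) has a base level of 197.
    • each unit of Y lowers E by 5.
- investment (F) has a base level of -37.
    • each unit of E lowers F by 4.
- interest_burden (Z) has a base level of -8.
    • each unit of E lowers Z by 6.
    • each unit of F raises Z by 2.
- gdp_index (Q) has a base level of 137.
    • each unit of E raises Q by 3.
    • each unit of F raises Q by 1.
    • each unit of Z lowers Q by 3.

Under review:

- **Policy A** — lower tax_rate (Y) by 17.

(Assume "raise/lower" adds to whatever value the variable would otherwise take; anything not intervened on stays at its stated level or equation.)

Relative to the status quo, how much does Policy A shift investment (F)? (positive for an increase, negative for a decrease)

Baseline:
  Y = 56
  E = 197 − 5·56 = -83
  F = -37 − 4·(-83) = 295
Policy A (Y − 17):
  Y = 56 − 17 = 39
  E = 197 − 5·39 = 2
  F = -37 − 4·2 = -45
Change in F: -45 − 295 = -340

-340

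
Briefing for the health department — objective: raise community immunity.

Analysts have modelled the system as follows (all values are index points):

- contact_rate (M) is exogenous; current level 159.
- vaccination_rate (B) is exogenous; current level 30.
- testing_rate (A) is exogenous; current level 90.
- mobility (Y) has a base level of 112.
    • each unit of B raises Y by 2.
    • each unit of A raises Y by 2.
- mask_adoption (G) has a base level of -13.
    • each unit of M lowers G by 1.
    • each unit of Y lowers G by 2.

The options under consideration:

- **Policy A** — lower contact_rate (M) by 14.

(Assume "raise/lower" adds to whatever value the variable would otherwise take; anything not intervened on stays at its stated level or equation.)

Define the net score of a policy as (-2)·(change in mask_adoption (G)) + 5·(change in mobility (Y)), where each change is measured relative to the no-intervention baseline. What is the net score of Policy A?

-28

Baseline:
  M = 159
  B = 30
  A = 90
  Y = 112 + 2·30 + 2·90 = 352
  G = -13 − 159 − 2·352 = -876
Policy A (M − 14):
  M = 159 − 14 = 145
  B = 30
  A = 90
  Y = 112 + 2·30 + 2·90 = 352
  G = -13 − 145 − 2·352 = -862
ΔG = -862 − (-876) = 14; ΔY = 352 − 352 = 0
Score = (-2)·14 + 5·0 = -28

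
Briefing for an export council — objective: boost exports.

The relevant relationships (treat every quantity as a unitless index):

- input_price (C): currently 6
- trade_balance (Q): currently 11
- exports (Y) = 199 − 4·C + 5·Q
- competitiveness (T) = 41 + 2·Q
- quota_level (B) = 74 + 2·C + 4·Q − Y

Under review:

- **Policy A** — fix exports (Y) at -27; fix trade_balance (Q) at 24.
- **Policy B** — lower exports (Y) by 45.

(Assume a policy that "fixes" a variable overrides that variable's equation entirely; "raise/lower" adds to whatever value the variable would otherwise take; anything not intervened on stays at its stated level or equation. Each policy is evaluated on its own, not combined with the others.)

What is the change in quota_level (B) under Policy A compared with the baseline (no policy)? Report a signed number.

309

Baseline:
  C = 6
  Q = 11
  Y = 199 − 4·6 + 5·11 = 230
  B = 74 + 2·6 + 4·11 − 230 = -100
Policy A (Y := -27, Q := 24):
  C = 6
  Q = 24
  Y = -27
  B = 74 + 2·6 + 4·24 − (-27) = 209
Change in B: 209 − (-100) = 309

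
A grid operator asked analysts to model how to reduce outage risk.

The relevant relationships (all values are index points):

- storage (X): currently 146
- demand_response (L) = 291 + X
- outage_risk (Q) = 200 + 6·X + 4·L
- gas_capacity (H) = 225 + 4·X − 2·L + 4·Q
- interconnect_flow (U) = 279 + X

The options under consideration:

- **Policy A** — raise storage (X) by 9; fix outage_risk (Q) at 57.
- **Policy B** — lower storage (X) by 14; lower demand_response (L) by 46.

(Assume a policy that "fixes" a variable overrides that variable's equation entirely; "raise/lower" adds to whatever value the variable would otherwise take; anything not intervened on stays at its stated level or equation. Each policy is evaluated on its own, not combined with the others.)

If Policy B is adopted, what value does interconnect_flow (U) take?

411

Policy B (X − 14, L − 46):
  X = 146 − 14 = 132
  U = 279 + 132 = 411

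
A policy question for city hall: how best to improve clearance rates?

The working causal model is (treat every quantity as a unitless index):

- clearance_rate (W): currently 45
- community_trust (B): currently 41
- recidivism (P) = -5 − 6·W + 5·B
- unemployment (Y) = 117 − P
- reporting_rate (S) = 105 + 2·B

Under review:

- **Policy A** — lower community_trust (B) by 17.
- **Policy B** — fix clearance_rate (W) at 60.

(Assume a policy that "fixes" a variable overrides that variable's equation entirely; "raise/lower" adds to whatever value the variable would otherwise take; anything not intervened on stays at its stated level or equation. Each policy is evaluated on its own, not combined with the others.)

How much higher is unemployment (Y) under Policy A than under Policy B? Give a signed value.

Policy A (B − 17):
  W = 45
  B = 41 − 17 = 24
  P = -5 − 6·45 + 5·24 = -155
  Y = 117 − (-155) = 272
Policy B (W := 60):
  W = 60
  B = 41
  P = -5 − 6·60 + 5·41 = -160
  Y = 117 − (-160) = 277
Y: 272 − 277 = -5

-5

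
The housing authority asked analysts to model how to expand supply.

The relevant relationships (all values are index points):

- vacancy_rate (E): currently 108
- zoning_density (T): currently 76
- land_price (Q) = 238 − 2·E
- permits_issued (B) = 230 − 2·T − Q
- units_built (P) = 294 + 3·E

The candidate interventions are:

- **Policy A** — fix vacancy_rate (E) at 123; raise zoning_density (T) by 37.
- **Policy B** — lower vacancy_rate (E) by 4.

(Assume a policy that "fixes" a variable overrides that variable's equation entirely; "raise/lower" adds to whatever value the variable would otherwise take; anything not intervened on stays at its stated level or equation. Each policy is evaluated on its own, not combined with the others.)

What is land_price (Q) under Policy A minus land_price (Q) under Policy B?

-38

Policy A (E := 123, T + 37):
  E = 123
  Q = 238 − 2·123 = -8
Policy B (E − 4):
  E = 108 − 4 = 104
  Q = 238 − 2·104 = 30
Q: -8 − 30 = -38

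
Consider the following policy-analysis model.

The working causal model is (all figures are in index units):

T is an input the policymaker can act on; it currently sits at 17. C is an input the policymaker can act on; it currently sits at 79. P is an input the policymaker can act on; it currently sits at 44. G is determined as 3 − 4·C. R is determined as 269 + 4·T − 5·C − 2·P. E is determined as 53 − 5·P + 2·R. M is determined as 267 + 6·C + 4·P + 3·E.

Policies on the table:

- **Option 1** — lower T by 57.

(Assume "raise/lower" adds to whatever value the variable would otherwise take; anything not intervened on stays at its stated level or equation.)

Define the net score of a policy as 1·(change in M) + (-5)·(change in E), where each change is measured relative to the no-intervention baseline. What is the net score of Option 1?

Baseline:
  T = 17
  C = 79
  P = 44
  R = 269 + 4·17 − 5·79 − 2·44 = -146
  E = 53 − 5·44 + 2·(-146) = -459
  M = 267 + 6·79 + 4·44 + 3·(-459) = -460
Option 1 (T − 57):
  T = 17 − 57 = -40
  C = 79
  P = 44
  R = 269 + 4·(-40) − 5·79 − 2·44 = -374
  E = 53 − 5·44 + 2·(-374) = -915
  M = 267 + 6·79 + 4·44 + 3·(-915) = -1828
ΔM = -1828 − (-460) = -1368; ΔE = -915 − (-459) = -456
Score = 1·(-1368) + (-5)·(-456) = 912

912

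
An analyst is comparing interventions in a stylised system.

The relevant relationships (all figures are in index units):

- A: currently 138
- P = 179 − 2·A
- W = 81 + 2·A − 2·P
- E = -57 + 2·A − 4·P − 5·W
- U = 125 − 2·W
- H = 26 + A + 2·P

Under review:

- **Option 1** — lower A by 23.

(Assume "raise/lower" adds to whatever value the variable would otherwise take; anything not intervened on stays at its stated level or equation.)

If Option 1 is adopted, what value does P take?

-51

Option 1 (A − 23):
  A = 138 − 23 = 115
  P = 179 − 2·115 = -51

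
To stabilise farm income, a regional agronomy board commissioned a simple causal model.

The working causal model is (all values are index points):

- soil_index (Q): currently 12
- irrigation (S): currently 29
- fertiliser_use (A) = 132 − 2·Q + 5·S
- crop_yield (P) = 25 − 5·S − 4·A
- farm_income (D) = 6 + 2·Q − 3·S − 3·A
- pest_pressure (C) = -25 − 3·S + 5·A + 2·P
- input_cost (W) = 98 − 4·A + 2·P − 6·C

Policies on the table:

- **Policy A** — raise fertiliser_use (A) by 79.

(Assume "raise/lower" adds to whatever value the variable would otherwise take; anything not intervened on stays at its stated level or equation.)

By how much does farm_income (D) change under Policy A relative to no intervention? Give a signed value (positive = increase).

-237

Baseline:
  Q = 12
  S = 29
  A = 132 − 2·12 + 5·29 = 253
  D = 6 + 2·12 − 3·29 − 3·253 = -816
Policy A (A + 79):
  Q = 12
  S = 29
  A = 132 − 2·12 + 5·29 (+79 from intervention) = 332
  D = 6 + 2·12 − 3·29 − 3·332 = -1053
Change in D: -1053 − (-816) = -237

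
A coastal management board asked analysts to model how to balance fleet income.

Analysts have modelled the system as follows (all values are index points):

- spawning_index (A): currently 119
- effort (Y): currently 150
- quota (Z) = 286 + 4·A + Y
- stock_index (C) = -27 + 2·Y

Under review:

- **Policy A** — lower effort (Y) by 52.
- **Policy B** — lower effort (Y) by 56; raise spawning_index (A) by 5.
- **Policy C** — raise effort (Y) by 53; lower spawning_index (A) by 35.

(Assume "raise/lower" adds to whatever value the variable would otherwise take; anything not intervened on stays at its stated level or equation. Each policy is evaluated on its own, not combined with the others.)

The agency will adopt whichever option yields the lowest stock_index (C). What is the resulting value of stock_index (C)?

Policy A (Y − 52):
  Y = 150 − 52 = 98
  C = -27 + 2·98 = 169
Policy B (Y − 56, A + 5):
  Y = 150 − 56 = 94
  C = -27 + 2·94 = 161
Policy C (Y + 53, A − 35):
  Y = 150 + 53 = 203
  C = -27 + 2·203 = 379
Comparing — Policy A: C=169, Policy B: C=161, Policy C: C=379. Lowest is 161 (Policy B).

161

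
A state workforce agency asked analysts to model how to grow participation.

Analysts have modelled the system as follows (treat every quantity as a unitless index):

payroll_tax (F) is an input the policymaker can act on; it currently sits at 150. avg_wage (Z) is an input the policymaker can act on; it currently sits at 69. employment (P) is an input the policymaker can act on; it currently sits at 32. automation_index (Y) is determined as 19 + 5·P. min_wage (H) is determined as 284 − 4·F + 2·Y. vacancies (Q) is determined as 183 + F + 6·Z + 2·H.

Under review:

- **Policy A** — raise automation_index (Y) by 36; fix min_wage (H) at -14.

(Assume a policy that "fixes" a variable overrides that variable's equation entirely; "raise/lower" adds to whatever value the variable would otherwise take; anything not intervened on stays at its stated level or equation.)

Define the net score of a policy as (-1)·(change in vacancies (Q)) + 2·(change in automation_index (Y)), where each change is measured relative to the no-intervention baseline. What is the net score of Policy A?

184

Baseline:
  F = 150
  Z = 69
  P = 32
  Y = 19 + 5·32 = 179
  H = 284 − 4·150 + 2·179 = 42
  Q = 183 + 150 + 6·69 + 2·42 = 831
Policy A (Y + 36, H := -14):
  F = 150
  Z = 69
  P = 32
  Y = 19 + 5·32 (+36 from intervention) = 215
  H = -14
  Q = 183 + 150 + 6·69 + 2·(-14) = 719
ΔQ = 719 − 831 = -112; ΔY = 215 − 179 = 36
Score = (-1)·(-112) + 2·36 = 184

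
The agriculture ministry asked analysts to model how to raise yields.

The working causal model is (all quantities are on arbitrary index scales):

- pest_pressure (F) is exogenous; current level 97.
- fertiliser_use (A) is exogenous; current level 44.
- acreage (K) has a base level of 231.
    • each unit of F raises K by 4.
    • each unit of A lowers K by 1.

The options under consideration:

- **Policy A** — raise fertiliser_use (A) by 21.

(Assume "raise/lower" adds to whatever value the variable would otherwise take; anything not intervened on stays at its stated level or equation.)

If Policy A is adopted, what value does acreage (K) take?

554

Policy A (A + 21):
  F = 97
  A = 44 + 21 = 65
  K = 231 + 4·97 − 65 = 554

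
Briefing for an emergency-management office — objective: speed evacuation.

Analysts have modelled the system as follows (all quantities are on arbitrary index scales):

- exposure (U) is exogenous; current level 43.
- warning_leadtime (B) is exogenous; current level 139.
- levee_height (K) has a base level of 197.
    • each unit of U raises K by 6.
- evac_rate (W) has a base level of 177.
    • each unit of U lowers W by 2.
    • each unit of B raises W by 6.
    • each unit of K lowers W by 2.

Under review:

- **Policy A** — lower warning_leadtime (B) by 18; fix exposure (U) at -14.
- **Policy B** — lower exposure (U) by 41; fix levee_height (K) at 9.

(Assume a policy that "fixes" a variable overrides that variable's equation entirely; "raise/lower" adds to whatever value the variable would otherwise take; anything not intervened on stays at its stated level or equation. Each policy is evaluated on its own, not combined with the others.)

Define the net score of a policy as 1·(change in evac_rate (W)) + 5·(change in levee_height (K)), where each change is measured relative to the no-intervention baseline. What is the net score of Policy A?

Baseline:
  U = 43
  B = 139
  K = 197 + 6·43 = 455
  W = 177 − 2·43 + 6·139 − 2·455 = 15
Policy A (B − 18, U := -14):
  U = -14
  B = 139 − 18 = 121
  K = 197 + 6·(-14) = 113
  W = 177 − 2·(-14) + 6·121 − 2·113 = 705
ΔW = 705 − 15 = 690; ΔK = 113 − 455 = -342
Score = 1·690 + 5·(-342) = -1020

-1020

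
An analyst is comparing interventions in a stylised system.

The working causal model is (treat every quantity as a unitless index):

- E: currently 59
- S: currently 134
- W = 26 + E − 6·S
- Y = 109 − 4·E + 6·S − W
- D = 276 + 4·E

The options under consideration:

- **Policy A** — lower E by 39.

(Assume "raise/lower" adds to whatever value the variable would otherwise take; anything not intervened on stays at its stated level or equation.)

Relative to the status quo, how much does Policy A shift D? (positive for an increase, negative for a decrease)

Baseline:
  E = 59
  D = 276 + 4·59 = 512
Policy A (E − 39):
  E = 59 − 39 = 20
  D = 276 + 4·20 = 356
Change in D: 356 − 512 = -156

-156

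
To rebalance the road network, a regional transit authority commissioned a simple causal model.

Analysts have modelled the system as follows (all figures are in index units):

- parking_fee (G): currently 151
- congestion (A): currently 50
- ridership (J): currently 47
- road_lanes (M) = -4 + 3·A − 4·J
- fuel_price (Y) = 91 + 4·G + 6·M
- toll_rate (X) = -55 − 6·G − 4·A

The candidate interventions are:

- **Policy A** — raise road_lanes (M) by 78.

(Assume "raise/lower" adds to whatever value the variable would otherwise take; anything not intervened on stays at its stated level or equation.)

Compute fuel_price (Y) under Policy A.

Policy A (M + 78):
  G = 151
  A = 50
  J = 47
  M = -4 + 3·50 − 4·47 (+78 from intervention) = 36
  Y = 91 + 4·151 + 6·36 = 911

911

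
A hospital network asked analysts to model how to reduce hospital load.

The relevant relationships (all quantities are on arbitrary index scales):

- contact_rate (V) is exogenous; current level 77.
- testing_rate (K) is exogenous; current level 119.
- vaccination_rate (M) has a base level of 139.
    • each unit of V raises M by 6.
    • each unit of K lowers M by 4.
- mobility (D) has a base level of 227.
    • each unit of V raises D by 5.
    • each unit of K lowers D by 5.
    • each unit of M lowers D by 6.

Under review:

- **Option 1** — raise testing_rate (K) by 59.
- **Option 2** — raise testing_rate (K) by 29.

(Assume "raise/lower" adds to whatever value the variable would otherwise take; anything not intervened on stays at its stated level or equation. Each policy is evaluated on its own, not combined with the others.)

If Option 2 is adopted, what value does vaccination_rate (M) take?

9

Option 2 (K + 29):
  V = 77
  K = 119 + 29 = 148
  M = 139 + 6·77 − 4·148 = 9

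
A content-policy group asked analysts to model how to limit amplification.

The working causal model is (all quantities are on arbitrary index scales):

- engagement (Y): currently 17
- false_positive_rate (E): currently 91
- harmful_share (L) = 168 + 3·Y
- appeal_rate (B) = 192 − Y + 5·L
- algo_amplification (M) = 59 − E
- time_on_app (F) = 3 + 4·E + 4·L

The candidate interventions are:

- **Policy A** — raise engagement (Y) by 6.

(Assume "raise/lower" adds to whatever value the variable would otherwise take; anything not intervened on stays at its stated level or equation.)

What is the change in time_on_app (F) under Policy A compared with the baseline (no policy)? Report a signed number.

Baseline:
  Y = 17
  E = 91
  L = 168 + 3·17 = 219
  F = 3 + 4·91 + 4·219 = 1243
Policy A (Y + 6):
  Y = 17 + 6 = 23
  E = 91
  L = 168 + 3·23 = 237
  F = 3 + 4·91 + 4·237 = 1315
Change in F: 1315 − 1243 = 72

72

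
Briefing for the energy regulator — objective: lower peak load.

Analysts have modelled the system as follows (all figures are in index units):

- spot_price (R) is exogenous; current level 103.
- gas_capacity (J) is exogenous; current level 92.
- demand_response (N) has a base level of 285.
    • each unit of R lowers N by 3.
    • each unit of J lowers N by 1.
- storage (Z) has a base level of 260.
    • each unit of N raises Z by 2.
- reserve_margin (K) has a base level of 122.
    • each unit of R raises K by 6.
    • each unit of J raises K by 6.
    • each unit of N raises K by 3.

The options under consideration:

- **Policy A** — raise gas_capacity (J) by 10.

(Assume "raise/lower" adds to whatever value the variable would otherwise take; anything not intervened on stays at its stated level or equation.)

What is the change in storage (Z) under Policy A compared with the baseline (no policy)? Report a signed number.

-20

Baseline:
  R = 103
  J = 92
  N = 285 − 3·103 − 92 = -116
  Z = 260 + 2·(-116) = 28
Policy A (J + 10):
  R = 103
  J = 92 + 10 = 102
  N = 285 − 3·103 − 102 = -126
  Z = 260 + 2·(-126) = 8
Change in Z: 8 − 28 = -20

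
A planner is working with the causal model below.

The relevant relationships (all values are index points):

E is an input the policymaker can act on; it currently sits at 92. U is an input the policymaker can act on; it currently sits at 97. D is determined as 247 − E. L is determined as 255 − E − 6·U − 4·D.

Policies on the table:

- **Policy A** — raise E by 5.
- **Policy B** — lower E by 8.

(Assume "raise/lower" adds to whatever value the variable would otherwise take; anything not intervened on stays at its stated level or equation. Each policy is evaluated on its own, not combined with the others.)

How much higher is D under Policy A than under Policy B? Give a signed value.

-13

Policy A (E + 5):
  E = 92 + 5 = 97
  D = 247 − 97 = 150
Policy B (E − 8):
  E = 92 − 8 = 84
  D = 247 − 84 = 163
D: 150 − 163 = -13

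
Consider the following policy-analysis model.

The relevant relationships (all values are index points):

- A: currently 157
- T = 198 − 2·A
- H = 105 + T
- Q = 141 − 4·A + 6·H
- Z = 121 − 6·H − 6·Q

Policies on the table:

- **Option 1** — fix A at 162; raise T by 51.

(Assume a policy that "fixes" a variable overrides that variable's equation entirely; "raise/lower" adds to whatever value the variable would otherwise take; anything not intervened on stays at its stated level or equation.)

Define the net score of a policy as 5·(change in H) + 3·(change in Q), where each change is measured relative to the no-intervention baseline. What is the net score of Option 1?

883

Baseline:
  A = 157
  T = 198 − 2·157 = -116
  H = 105 + (-116) = -11
  Q = 141 − 4·157 + 6·(-11) = -553
Option 1 (A := 162, T + 51):
  A = 162
  T = 198 − 2·162 (+51 from intervention) = -75
  H = 105 + (-75) = 30
  Q = 141 − 4·162 + 6·30 = -327
ΔH = 30 − (-11) = 41; ΔQ = -327 − (-553) = 226
Score = 5·41 + 3·226 = 883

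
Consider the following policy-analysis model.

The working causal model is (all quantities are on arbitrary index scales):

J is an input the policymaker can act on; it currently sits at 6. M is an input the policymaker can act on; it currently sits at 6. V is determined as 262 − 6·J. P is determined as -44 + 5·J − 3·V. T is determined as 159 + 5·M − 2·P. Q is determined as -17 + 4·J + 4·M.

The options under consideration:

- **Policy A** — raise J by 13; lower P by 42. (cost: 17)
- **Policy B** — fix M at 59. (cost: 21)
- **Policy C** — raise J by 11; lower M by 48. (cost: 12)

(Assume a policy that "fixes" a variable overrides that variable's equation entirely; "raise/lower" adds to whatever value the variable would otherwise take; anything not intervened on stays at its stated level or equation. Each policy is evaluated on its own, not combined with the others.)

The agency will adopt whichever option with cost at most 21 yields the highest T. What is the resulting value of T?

Policy A (J + 13, P − 42):
  J = 6 + 13 = 19
  M = 6
  V = 262 − 6·19 = 148
  P = -44 + 5·19 − 3·148 (−42 from intervention) = -435
  T = 159 + 5·6 − 2·(-435) = 1059
Policy B (M := 59):
  J = 6
  M = 59
  V = 262 − 6·6 = 226
  P = -44 + 5·6 − 3·226 = -692
  T = 159 + 5·59 − 2·(-692) = 1838
Policy C (J + 11, M − 48):
  J = 6 + 11 = 17
  M = 6 − 48 = -42
  V = 262 − 6·17 = 160
  P = -44 + 5·17 − 3·160 = -439
  T = 159 + 5·(-42) − 2·(-439) = 827
Comparing — Policy A: T=1059, Policy B: T=1838, Policy C: T=827. Highest is 1838 (Policy B).

1838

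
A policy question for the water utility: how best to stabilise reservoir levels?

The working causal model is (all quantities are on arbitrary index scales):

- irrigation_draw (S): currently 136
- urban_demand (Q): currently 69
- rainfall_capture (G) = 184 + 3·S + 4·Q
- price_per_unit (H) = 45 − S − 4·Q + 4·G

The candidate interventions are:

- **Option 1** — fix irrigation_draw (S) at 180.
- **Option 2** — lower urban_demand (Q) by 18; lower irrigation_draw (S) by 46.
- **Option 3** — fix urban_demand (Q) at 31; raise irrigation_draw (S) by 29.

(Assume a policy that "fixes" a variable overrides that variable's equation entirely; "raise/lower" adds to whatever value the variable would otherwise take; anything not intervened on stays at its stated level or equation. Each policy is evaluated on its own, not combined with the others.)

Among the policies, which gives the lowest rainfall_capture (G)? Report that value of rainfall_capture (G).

658

Option 1 (S := 180):
  S = 180
  Q = 69
  G = 184 + 3·180 + 4·69 = 1000
Option 2 (Q − 18, S − 46):
  S = 136 − 46 = 90
  Q = 69 − 18 = 51
  G = 184 + 3·90 + 4·51 = 658
Option 3 (Q := 31, S + 29):
  S = 136 + 29 = 165
  Q = 31
  G = 184 + 3·165 + 4·31 = 803
Comparing — Option 1: G=1000, Option 2: G=658, Option 3: G=803. Lowest is 658 (Option 2).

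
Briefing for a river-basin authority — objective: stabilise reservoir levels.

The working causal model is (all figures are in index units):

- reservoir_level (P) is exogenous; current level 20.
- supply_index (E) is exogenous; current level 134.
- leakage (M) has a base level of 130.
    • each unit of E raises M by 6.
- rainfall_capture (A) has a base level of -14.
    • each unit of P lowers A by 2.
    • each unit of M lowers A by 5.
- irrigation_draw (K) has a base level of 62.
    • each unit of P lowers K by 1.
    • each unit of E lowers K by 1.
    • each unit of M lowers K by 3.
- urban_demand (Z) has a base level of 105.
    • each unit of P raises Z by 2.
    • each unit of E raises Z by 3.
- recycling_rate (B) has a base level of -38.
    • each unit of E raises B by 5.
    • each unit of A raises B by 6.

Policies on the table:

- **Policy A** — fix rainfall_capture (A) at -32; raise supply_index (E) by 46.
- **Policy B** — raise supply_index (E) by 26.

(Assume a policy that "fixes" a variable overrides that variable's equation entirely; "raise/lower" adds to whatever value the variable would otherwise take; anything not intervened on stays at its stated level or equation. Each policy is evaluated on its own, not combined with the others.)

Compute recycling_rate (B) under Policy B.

-32262

Policy B (E + 26):
  P = 20
  E = 134 + 26 = 160
  M = 130 + 6·160 = 1090
  A = -14 − 2·20 − 5·1090 = -5504
  B = -38 + 5·160 + 6·(-5504) = -32262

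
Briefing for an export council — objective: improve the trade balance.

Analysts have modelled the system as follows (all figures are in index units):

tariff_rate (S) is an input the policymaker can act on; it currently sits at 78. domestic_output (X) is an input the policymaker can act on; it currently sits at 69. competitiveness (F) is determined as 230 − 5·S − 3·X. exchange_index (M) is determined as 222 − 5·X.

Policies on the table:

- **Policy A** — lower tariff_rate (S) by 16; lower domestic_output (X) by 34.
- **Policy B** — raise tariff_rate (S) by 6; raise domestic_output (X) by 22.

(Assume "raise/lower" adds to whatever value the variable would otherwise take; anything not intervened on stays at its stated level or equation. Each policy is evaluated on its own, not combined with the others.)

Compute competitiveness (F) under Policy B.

-463

Policy B (S + 6, X + 22):
  S = 78 + 6 = 84
  X = 69 + 22 = 91
  F = 230 − 5·84 − 3·91 = -463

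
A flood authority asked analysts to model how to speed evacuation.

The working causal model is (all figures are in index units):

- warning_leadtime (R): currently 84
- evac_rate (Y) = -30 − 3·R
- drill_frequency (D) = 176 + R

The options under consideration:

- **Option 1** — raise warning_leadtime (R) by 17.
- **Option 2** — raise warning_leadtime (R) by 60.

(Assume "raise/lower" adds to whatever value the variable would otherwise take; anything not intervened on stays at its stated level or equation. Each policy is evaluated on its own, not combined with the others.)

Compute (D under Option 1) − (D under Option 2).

Option 1 (R + 17):
  R = 84 + 17 = 101
  D = 176 + 101 = 277
Option 2 (R + 60):
  R = 84 + 60 = 144
  D = 176 + 144 = 320
D: 277 − 320 = -43

-43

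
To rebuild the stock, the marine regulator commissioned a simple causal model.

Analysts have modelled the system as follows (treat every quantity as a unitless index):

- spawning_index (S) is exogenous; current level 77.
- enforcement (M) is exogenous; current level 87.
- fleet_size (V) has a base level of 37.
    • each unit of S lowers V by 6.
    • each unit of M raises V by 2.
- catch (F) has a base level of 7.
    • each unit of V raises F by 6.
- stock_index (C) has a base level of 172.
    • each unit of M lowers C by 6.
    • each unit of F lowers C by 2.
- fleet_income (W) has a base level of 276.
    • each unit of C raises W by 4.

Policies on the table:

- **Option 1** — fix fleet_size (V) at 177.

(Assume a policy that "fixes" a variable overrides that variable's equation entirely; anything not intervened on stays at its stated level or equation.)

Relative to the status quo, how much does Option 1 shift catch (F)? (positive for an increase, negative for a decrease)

Baseline:
  S = 77
  M = 87
  V = 37 − 6·77 + 2·87 = -251
  F = 7 + 6·(-251) = -1499
Option 1 (V := 177):
  S = 77
  M = 87
  V = 177
  F = 7 + 6·177 = 1069
Change in F: 1069 − (-1499) = 2568

2568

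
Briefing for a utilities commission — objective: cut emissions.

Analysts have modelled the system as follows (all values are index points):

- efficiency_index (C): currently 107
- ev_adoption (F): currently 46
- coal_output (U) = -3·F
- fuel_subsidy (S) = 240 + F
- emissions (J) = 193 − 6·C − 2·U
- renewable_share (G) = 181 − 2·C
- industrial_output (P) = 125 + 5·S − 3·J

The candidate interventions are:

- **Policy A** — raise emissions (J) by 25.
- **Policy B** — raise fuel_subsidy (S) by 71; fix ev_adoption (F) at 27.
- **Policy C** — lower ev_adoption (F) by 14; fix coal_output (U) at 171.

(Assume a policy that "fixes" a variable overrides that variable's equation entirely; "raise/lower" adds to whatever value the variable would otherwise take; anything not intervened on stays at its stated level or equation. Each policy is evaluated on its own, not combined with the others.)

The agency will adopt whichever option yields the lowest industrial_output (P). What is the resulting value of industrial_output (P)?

1999

Policy A (J + 25):
  C = 107
  F = 46
  U = 0 − 3·46 = -138
  S = 240 + 46 = 286
  J = 193 − 6·107 − 2·(-138) (+25 from intervention) = -148
  P = 125 + 5·286 − 3·(-148) = 1999
Policy B (S + 71, F := 27):
  C = 107
  F = 27
  U = 0 − 3·27 = -81
  S = 240 + 27 (+71 from intervention) = 338
  J = 193 − 6·107 − 2·(-81) = -287
  P = 125 + 5·338 − 3·(-287) = 2676
Policy C (F − 14, U := 171):
  C = 107
  F = 46 − 14 = 32
  U = 171
  S = 240 + 32 = 272
  J = 193 − 6·107 − 2·171 = -791
  P = 125 + 5·272 − 3·(-791) = 3858
Comparing — Policy A: P=1999, Policy B: P=2676, Policy C: P=3858. Lowest is 1999 (Policy A).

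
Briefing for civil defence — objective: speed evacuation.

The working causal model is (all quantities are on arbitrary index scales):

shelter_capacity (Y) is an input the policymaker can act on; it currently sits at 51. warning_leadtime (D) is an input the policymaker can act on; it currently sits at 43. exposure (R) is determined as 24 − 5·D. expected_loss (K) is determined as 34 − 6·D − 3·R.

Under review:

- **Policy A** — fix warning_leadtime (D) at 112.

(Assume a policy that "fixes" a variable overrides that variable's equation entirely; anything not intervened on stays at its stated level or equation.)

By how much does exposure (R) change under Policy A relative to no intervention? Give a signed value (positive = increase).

Baseline:
  D = 43
  R = 24 − 5·43 = -191
Policy A (D := 112):
  D = 112
  R = 24 − 5·112 = -536
Change in R: -536 − (-191) = -345

-345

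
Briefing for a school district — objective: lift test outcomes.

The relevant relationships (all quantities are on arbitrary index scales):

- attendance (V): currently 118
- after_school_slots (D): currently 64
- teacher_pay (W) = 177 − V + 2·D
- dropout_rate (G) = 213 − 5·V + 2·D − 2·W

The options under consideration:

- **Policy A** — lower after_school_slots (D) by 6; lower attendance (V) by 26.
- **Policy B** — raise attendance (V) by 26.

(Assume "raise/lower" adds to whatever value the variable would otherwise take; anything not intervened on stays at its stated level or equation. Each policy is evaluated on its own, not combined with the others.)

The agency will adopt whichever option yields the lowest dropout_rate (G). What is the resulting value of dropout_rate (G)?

Policy A (D − 6, V − 26):
  V = 118 − 26 = 92
  D = 64 − 6 = 58
  W = 177 − 92 + 2·58 = 201
  G = 213 − 5·92 + 2·58 − 2·201 = -533
Policy B (V + 26):
  V = 118 + 26 = 144
  D = 64
  W = 177 − 144 + 2·64 = 161
  G = 213 − 5·144 + 2·64 − 2·161 = -701
Comparing — Policy A: G=-533, Policy B: G=-701. Lowest is -701 (Policy B).

-701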